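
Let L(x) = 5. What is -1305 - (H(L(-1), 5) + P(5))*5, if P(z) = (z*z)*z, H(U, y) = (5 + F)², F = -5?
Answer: -1930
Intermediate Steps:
H(U, y) = 0 (H(U, y) = (5 - 5)² = 0² = 0)
P(z) = z³ (P(z) = z²*z = z³)
-1305 - (H(L(-1), 5) + P(5))*5 = -1305 - (0 + 5³)*5 = -1305 - (0 + 125)*5 = -1305 - 125*5 = -1305 - 1*625 = -1305 - 625 = -1930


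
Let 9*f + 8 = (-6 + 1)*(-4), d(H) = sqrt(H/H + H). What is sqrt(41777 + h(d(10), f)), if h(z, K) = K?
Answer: sqrt(376005)/3 ≈ 204.40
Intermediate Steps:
d(H) = sqrt(1 + H)
f = 4/3 (f = -8/9 + ((-6 + 1)*(-4))/9 = -8/9 + (-5*(-4))/9 = -8/9 + (1/9)*20 = -8/9 + 20/9 = 4/3 ≈ 1.3333)
sqrt(41777 + h(d(10), f)) = sqrt(41777 + 4/3) = sqrt(125335/3) = sqrt(376005)/3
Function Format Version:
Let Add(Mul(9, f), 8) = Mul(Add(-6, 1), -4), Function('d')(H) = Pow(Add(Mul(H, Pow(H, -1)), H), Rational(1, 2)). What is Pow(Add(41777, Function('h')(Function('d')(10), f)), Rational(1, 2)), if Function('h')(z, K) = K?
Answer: Mul(Rational(1, 3), Pow(376005, Rational(1, 2))) ≈ 204.40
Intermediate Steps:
Function('d')(H) = Pow(Add(1, H), Rational(1, 2))
f = Rational(4, 3) (f = Add(Rational(-8, 9), Mul(Rational(1, 9), Mul(Add(-6, 1), -4))) = Add(Rational(-8, 9), Mul(Rational(1, 9), Mul(-5, -4))) = Add(Rational(-8, 9), Mul(Rational(1, 9), 20)) = Add(Rational(-8, 9), Rational(20, 9)) = Rational(4, 3) ≈ 1.3333)
Pow(Add(41777, Function('h')(Function('d')(10), f)), Rational(1, 2)) = Pow(Add(41777, Rational(4, 3)), Rational(1, 2)) = Pow(Rational(125335, 3), Rational(1, 2)) = Mul(Rational(1, 3), Pow(376005, Rational(1, 2)))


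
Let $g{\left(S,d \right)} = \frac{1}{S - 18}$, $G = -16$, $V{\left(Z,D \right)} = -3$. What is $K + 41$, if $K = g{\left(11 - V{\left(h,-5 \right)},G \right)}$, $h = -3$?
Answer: $\frac{163}{4} \approx 40.75$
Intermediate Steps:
$g{\left(S,d \right)} = \frac{1}{-18 + S}$
$K = - \frac{1}{4}$ ($K = \frac{1}{-18 + \left(11 - -3\right)} = \frac{1}{-18 + \left(11 + 3\right)} = \frac{1}{-18 + 14} = \frac{1}{-4} = - \frac{1}{4} \approx -0.25$)
$K + 41 = - \frac{1}{4} + 41 = \frac{163}{4}$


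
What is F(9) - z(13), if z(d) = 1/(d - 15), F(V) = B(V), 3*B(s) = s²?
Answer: 55/2 ≈ 27.500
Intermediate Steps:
B(s) = s²/3
F(V) = V²/3
z(d) = 1/(-15 + d)
F(9) - z(13) = (⅓)*9² - 1/(-15 + 13) = (⅓)*81 - 1/(-2) = 27 - 1*(-½) = 27 + ½ = 55/2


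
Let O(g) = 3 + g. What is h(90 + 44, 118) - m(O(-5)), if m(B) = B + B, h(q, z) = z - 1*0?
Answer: 122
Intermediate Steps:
h(q, z) = z (h(q, z) = z + 0 = z)
m(B) = 2*B
h(90 + 44, 118) - m(O(-5)) = 118 - 2*(3 - 5) = 118 - 2*(-2) = 118 - 1*(-4) = 118 + 4 = 122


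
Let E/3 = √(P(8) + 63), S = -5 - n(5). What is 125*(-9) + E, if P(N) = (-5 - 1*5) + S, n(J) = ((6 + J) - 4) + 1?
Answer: -1125 + 6*√10 ≈ -1106.0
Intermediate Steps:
n(J) = 3 + J (n(J) = (2 + J) + 1 = 3 + J)
S = -13 (S = -5 - (3 + 5) = -5 - 1*8 = -5 - 8 = -13)
P(N) = -23 (P(N) = (-5 - 1*5) - 13 = (-5 - 5) - 13 = -10 - 13 = -23)
E = 6*√10 (E = 3*√(-23 + 63) = 3*√40 = 3*(2*√10) = 6*√10 ≈ 18.974)
125*(-9) + E = 125*(-9) + 6*√10 = -1125 + 6*√10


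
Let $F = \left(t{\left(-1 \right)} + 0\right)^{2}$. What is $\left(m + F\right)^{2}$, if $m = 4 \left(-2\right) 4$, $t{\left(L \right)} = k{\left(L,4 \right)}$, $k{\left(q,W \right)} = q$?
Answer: $961$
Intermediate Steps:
$t{\left(L \right)} = L$
$m = -32$ ($m = \left(-8\right) 4 = -32$)
$F = 1$ ($F = \left(-1 + 0\right)^{2} = \left(-1\right)^{2} = 1$)
$\left(m + F\right)^{2} = \left(-32 + 1\right)^{2} = \left(-31\right)^{2} = 961$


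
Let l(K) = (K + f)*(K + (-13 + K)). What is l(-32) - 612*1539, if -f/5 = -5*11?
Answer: -960579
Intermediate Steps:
f = 275 (f = -(-25)*11 = -5*(-55) = 275)
l(K) = (-13 + 2*K)*(275 + K) (l(K) = (K + 275)*(K + (-13 + K)) = (275 + K)*(-13 + 2*K) = (-13 + 2*K)*(275 + K))
l(-32) - 612*1539 = (-3575 + 2*(-32)² + 537*(-32)) - 612*1539 = (-3575 + 2*1024 - 17184) - 941868 = (-3575 + 2048 - 17184) - 941868 = -18711 - 941868 = -960579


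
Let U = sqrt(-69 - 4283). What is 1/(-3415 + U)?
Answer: -3415/11666577 - 16*I*sqrt(17)/11666577 ≈ -0.00029272 - 5.6546e-6*I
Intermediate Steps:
U = 16*I*sqrt(17) (U = sqrt(-4352) = 16*I*sqrt(17) ≈ 65.97*I)
1/(-3415 + U) = 1/(-3415 + 16*I*sqrt(17))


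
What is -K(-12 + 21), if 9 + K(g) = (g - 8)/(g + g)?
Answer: 161/18 ≈ 8.9444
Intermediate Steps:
K(g) = -9 + (-8 + g)/(2*g) (K(g) = -9 + (g - 8)/(g + g) = -9 + (-8 + g)/((2*g)) = -9 + (-8 + g)*(1/(2*g)) = -9 + (-8 + g)/(2*g))
-K(-12 + 21) = -(-17/2 - 4/(-12 + 21)) = -(-17/2 - 4/9) = -1*(-161/18) = 161/18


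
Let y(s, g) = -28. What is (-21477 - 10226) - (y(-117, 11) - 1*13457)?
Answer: -18218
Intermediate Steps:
(-21477 - 10226) - (y(-117, 11) - 1*13457) = (-21477 - 10226) - (-28 - 1*13457) = -31703 - (-28 - 13457) = -31703 - 1*(-13485) = -31703 + 13485 = -18218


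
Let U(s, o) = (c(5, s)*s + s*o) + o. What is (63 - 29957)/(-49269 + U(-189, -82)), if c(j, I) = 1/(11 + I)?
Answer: 5321132/6025645 ≈ 0.88308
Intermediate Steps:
U(s, o) = o + o*s + s/(11 + s) (U(s, o) = (s/(11 + s) + s*o) + o = (s/(11 + s) + o*s) + o = (o*s + s/(11 + s)) + o = o + o*s + s/(11 + s))
(63 - 29957)/(-49269 + U(-189, -82)) = (63 - 29957)/(-49269 + (-189 - 82*(1 - 189)*(11 - 189))/(11 - 189)) = -29894/(-49269 + (-189 - 82*(-188)*(-178))/(-178)) = -29894/(-49269 - (-189 - 2744048)/178) = -29894/(-49269 - 1/178*(-2744237)) = -29894/(-49269 + 2744237/178) = -29894/(-6025645/178) = -29894*(-178/6025645) = 5321132/6025645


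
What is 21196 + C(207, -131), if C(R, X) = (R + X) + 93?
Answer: 21365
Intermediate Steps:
C(R, X) = 93 + R + X
21196 + C(207, -131) = 21196 + (93 + 207 - 131) = 21196 + 169 = 21365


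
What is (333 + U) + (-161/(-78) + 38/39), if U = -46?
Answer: 7541/26 ≈ 290.04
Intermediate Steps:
(333 + U) + (-161/(-78) + 38/39) = (333 - 46) + (-161/(-78) + 38/39) = 287 + (-161*(-1/78) + 38*(1/39)) = 287 + (161/78 + 38/39) = 287 + 79/26 = 7541/26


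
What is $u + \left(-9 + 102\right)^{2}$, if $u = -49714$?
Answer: $-41065$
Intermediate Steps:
$u + \left(-9 + 102\right)^{2} = -49714 + \left(-9 + 102\right)^{2} = -49714 + 93^{2} = -49714 + 8649 = -41065$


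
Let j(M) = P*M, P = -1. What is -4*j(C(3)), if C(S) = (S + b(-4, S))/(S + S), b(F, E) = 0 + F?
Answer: -⅔ ≈ -0.66667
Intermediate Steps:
b(F, E) = F
C(S) = (-4 + S)/(2*S) (C(S) = (S - 4)/(S + S) = (-4 + S)/((2*S)) = (-4 + S)*(1/(2*S)) = (-4 + S)/(2*S))
j(M) = -M
-4*j(C(3)) = -(-4)*(½)*(-4 + 3)/3 = -(-4)*(½)*(⅓)*(-1) = -(-4)*(-1)/6 = -4*⅙ = -⅔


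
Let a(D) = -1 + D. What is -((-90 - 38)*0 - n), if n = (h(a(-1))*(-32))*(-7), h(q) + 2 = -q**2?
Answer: -1344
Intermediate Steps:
h(q) = -2 - q**2
n = -1344 (n = ((-2 - (-1 - 1)**2)*(-32))*(-7) = ((-2 - 1*(-2)**2)*(-32))*(-7) = ((-2 - 1*4)*(-32))*(-7) = ((-2 - 4)*(-32))*(-7) = -6*(-32)*(-7) = 192*(-7) = -1344)
-((-90 - 38)*0 - n) = -((-90 - 38)*0 - 1*(-1344)) = -(-128*0 + 1344) = -(0 + 1344) = -1*1344 = -1344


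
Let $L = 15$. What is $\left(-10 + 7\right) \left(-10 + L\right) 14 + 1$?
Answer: $-209$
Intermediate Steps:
$\left(-10 + 7\right) \left(-10 + L\right) 14 + 1 = \left(-10 + 7\right) \left(-10 + 15\right) 14 + 1 = \left(-3\right) 5 \cdot 14 + 1 = \left(-15\right) 14 + 1 = -210 + 1 = -209$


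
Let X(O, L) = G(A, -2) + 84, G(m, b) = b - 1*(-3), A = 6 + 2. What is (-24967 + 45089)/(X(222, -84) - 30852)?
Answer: -20122/30767 ≈ -0.65401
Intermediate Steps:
A = 8
G(m, b) = 3 + b (G(m, b) = b + 3 = 3 + b)
X(O, L) = 85 (X(O, L) = (3 - 2) + 84 = 1 + 84 = 85)
(-24967 + 45089)/(X(222, -84) - 30852) = (-24967 + 45089)/(85 - 30852) = 20122/(-30767) = 20122*(-1/30767) = -20122/30767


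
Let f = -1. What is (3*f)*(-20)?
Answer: 60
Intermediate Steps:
(3*f)*(-20) = (3*(-1))*(-20) = -3*(-20) = 60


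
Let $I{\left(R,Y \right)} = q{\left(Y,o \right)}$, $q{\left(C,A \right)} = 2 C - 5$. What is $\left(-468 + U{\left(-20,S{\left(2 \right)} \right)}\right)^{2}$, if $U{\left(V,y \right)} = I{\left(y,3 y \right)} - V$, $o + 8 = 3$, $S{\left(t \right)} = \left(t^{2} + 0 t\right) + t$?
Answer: $173889$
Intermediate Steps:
$S{\left(t \right)} = t + t^{2}$ ($S{\left(t \right)} = \left(t^{2} + 0\right) + t = t^{2} + t = t + t^{2}$)
$o = -5$ ($o = -8 + 3 = -5$)
$q{\left(C,A \right)} = -5 + 2 C$
$I{\left(R,Y \right)} = -5 + 2 Y$
$U{\left(V,y \right)} = -5 - V + 6 y$ ($U{\left(V,y \right)} = \left(-5 + 2 \cdot 3 y\right) - V = \left(-5 + 6 y\right) - V = -5 - V + 6 y$)
$\left(-468 + U{\left(-20,S{\left(2 \right)} \right)}\right)^{2} = \left(-468 - \left(-15 - 12 \left(1 + 2\right)\right)\right)^{2} = \left(-468 + \left(-5 + 20 + 6 \cdot 2 \cdot 3\right)\right)^{2} = \left(-468 + \left(-5 + 20 + 6 \cdot 6\right)\right)^{2} = \left(-468 + \left(-5 + 20 + 36\right)\right)^{2} = \left(-468 + 51\right)^{2} = \left(-417\right)^{2} = 173889$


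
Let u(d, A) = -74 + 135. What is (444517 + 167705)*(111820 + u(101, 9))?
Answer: 68496009582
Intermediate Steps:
u(d, A) = 61
(444517 + 167705)*(111820 + u(101, 9)) = (444517 + 167705)*(111820 + 61) = 612222*111881 = 68496009582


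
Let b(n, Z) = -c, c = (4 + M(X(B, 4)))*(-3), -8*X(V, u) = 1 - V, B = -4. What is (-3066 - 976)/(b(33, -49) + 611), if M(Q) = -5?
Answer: -2021/304 ≈ -6.6480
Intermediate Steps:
X(V, u) = -⅛ + V/8 (X(V, u) = -(1 - V)/8 = -⅛ + V/8)
c = 3 (c = (4 - 5)*(-3) = -1*(-3) = 3)
b(n, Z) = -3 (b(n, Z) = -1*3 = -3)
(-3066 - 976)/(b(33, -49) + 611) = (-3066 - 976)/(-3 + 611) = -4042/608 = -4042*1/608 = -2021/304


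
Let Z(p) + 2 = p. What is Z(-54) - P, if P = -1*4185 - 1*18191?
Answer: 22320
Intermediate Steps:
Z(p) = -2 + p
P = -22376 (P = -4185 - 18191 = -22376)
Z(-54) - P = (-2 - 54) - 1*(-22376) = -56 + 22376 = 22320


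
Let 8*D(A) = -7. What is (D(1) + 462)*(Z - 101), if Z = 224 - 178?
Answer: -202895/8 ≈ -25362.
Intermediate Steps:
D(A) = -7/8 (D(A) = (1/8)*(-7) = -7/8)
Z = 46
(D(1) + 462)*(Z - 101) = (-7/8 + 462)*(46 - 101) = (3689/8)*(-55) = -202895/8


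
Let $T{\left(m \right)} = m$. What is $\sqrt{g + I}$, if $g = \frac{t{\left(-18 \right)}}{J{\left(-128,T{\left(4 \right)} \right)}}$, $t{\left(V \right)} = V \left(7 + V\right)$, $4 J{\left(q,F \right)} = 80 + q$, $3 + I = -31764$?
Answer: $\frac{3 i \sqrt{14126}}{2} \approx 178.28 i$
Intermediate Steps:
$I = -31767$ ($I = -3 - 31764 = -31767$)
$J{\left(q,F \right)} = 20 + \frac{q}{4}$ ($J{\left(q,F \right)} = \frac{80 + q}{4} = 20 + \frac{q}{4}$)
$g = - \frac{33}{2}$ ($g = \frac{\left(-18\right) \left(7 - 18\right)}{20 + \frac{1}{4} \left(-128\right)} = \frac{\left(-18\right) \left(-11\right)}{20 - 32} = \frac{198}{-12} = 198 \left(- \frac{1}{12}\right) = - \frac{33}{2} \approx -16.5$)
$\sqrt{g + I} = \sqrt{- \frac{33}{2} - 31767} = \sqrt{- \frac{63567}{2}} = \frac{3 i \sqrt{14126}}{2}$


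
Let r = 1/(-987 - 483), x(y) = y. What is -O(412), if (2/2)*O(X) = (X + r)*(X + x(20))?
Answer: -43606008/245 ≈ -1.7798e+5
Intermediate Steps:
r = -1/1470 (r = 1/(-1470) = -1/1470 ≈ -0.00068027)
O(X) = (20 + X)*(-1/1470 + X) (O(X) = (X - 1/1470)*(X + 20) = (-1/1470 + X)*(20 + X) = (20 + X)*(-1/1470 + X))
-O(412) = -(-2/147 + 412² + (29399/1470)*412) = -(-2/147 + 169744 + 6056194/735) = -1*43606008/245 = -43606008/245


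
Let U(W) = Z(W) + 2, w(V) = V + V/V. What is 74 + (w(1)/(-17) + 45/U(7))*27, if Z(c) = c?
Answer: 3499/17 ≈ 205.82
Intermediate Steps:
w(V) = 1 + V (w(V) = V + 1 = 1 + V)
U(W) = 2 + W (U(W) = W + 2 = 2 + W)
74 + (w(1)/(-17) + 45/U(7))*27 = 74 + ((1 + 1)/(-17) + 45/(2 + 7))*27 = 74 + (2*(-1/17) + 45/9)*27 = 74 + (-2/17 + 45*(⅑))*27 = 74 + (-2/17 + 5)*27 = 74 + (83/17)*27 = 74 + 2241/17 = 3499/17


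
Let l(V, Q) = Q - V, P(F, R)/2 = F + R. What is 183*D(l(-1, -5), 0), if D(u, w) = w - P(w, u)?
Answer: 1464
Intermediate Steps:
P(F, R) = 2*F + 2*R (P(F, R) = 2*(F + R) = 2*F + 2*R)
D(u, w) = -w - 2*u (D(u, w) = w - (2*w + 2*u) = w - (2*u + 2*w) = w + (-2*u - 2*w) = -w - 2*u)
183*D(l(-1, -5), 0) = 183*(-1*0 - 2*(-5 - 1*(-1))) = 183*(0 - 2*(-5 + 1)) = 183*(0 - 2*(-4)) = 183*(0 + 8) = 183*8 = 1464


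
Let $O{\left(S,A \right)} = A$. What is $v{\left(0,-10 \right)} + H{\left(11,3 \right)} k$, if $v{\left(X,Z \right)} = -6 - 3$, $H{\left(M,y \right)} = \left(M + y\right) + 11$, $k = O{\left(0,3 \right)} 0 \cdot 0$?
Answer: $-9$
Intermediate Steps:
$k = 0$ ($k = 3 \cdot 0 \cdot 0 = 0 \cdot 0 = 0$)
$H{\left(M,y \right)} = 11 + M + y$
$v{\left(X,Z \right)} = -9$ ($v{\left(X,Z \right)} = -6 - 3 = -9$)
$v{\left(0,-10 \right)} + H{\left(11,3 \right)} k = -9 + \left(11 + 11 + 3\right) 0 = -9 + 25 \cdot 0 = -9 + 0 = -9$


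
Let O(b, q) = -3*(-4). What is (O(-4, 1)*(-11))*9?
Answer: -1188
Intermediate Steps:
O(b, q) = 12
(O(-4, 1)*(-11))*9 = (12*(-11))*9 = -132*9 = -1188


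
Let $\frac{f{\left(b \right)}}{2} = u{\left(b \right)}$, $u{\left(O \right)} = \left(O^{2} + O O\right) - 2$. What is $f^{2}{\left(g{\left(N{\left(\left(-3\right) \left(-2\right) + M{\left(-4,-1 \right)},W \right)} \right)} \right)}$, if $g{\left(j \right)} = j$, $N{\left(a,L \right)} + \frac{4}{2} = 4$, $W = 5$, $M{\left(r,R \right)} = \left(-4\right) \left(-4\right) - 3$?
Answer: $144$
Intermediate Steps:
$M{\left(r,R \right)} = 13$ ($M{\left(r,R \right)} = 16 - 3 = 13$)
$N{\left(a,L \right)} = 2$ ($N{\left(a,L \right)} = -2 + 4 = 2$)
$u{\left(O \right)} = -2 + 2 O^{2}$ ($u{\left(O \right)} = \left(O^{2} + O^{2}\right) - 2 = 2 O^{2} - 2 = -2 + 2 O^{2}$)
$f{\left(b \right)} = -4 + 4 b^{2}$ ($f{\left(b \right)} = 2 \left(-2 + 2 b^{2}\right) = -4 + 4 b^{2}$)
$f^{2}{\left(g{\left(N{\left(\left(-3\right) \left(-2\right) + M{\left(-4,-1 \right)},W \right)} \right)} \right)} = \left(-4 + 4 \cdot 2^{2}\right)^{2} = \left(-4 + 4 \cdot 4\right)^{2} = \left(-4 + 16\right)^{2} = 12^{2} = 144$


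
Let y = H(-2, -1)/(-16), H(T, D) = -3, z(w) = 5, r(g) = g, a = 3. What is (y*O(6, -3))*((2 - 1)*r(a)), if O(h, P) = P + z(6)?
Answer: 9/8 ≈ 1.1250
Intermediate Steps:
O(h, P) = 5 + P (O(h, P) = P + 5 = 5 + P)
y = 3/16 (y = -3/(-16) = -3*(-1/16) = 3/16 ≈ 0.18750)
(y*O(6, -3))*((2 - 1)*r(a)) = (3*(5 - 3)/16)*((2 - 1)*3) = ((3/16)*2)*(1*3) = (3/8)*3 = 9/8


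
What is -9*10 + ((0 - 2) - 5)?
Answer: -97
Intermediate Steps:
-9*10 + ((0 - 2) - 5) = -90 + (-2 - 5) = -90 - 7 = -97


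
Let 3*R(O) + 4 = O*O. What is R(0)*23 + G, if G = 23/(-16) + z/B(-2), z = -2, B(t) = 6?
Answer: -519/16 ≈ -32.438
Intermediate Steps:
R(O) = -4/3 + O²/3 (R(O) = -4/3 + (O*O)/3 = -4/3 + O²/3)
G = -85/48 (G = 23/(-16) - 2/6 = 23*(-1/16) - 2*⅙ = -23/16 - ⅓ = -85/48 ≈ -1.7708)
R(0)*23 + G = (-4/3 + (⅓)*0²)*23 - 85/48 = (-4/3 + (⅓)*0)*23 - 85/48 = (-4/3 + 0)*23 - 85/48 = -4/3*23 - 85/48 = -92/3 - 85/48 = -519/16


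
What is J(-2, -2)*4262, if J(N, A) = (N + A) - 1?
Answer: -21310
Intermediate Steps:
J(N, A) = -1 + A + N (J(N, A) = (A + N) - 1 = -1 + A + N)
J(-2, -2)*4262 = (-1 - 2 - 2)*4262 = -5*4262 = -21310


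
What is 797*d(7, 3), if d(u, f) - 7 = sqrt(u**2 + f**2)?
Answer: 5579 + 797*sqrt(58) ≈ 11649.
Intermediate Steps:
d(u, f) = 7 + sqrt(f**2 + u**2) (d(u, f) = 7 + sqrt(u**2 + f**2) = 7 + sqrt(f**2 + u**2))
797*d(7, 3) = 797*(7 + sqrt(3**2 + 7**2)) = 797*(7 + sqrt(9 + 49)) = 797*(7 + sqrt(58)) = 5579 + 797*sqrt(58)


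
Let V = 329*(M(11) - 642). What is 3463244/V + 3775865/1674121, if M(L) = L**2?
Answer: -5150672264739/286959406489 ≈ -17.949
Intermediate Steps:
V = -171409 (V = 329*(11**2 - 642) = 329*(121 - 642) = 329*(-521) = -171409)
3463244/V + 3775865/1674121 = 3463244/(-171409) + 3775865/1674121 = 3463244*(-1/171409) + 3775865*(1/1674121) = -3463244/171409 + 3775865/1674121 = -5150672264739/286959406489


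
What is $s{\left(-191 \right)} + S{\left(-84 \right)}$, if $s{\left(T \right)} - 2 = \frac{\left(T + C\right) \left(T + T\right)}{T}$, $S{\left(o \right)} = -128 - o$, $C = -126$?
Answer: $-676$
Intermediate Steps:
$s{\left(T \right)} = -250 + 2 T$ ($s{\left(T \right)} = 2 + \frac{\left(T - 126\right) \left(T + T\right)}{T} = 2 + \frac{\left(-126 + T\right) 2 T}{T} = 2 + \frac{2 T \left(-126 + T\right)}{T} = 2 + \left(-252 + 2 T\right) = -250 + 2 T$)
$s{\left(-191 \right)} + S{\left(-84 \right)} = \left(-250 + 2 \left(-191\right)\right) - 44 = \left(-250 - 382\right) + \left(-128 + 84\right) = -632 - 44 = -676$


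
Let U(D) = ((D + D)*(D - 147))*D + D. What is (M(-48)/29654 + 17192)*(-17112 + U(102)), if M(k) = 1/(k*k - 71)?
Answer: -49332964040335575/3009881 ≈ -1.6390e+10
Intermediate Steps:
U(D) = D + 2*D²*(-147 + D) (U(D) = ((2*D)*(-147 + D))*D + D = (2*D*(-147 + D))*D + D = 2*D²*(-147 + D) + D = D + 2*D²*(-147 + D))
M(k) = 1/(-71 + k²) (M(k) = 1/(k² - 71) = 1/(-71 + k²))
(M(-48)/29654 + 17192)*(-17112 + U(102)) = (1/(-71 + (-48)²*29654) + 17192)*(-17112 + 102*(1 - 294*102 + 2*102²)) = ((1/29654)/(-71 + 2304) + 17192)*(-17112 + 102*(1 - 29988 + 2*10404)) = ((1/29654)/2233 + 17192)*(-17112 + 102*(1 - 29988 + 20808)) = ((1/2233)*(1/29654) + 17192)*(-17112 + 102*(-9179)) = (1/66217382 + 17192)*(-17112 - 936258) = (1138409231345/66217382)*(-953370) = -49332964040335575/3009881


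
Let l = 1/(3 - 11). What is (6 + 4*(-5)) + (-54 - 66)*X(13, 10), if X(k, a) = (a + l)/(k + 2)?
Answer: -93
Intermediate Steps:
l = -⅛ (l = 1/(-8) = -⅛ ≈ -0.12500)
X(k, a) = (-⅛ + a)/(2 + k) (X(k, a) = (a - ⅛)/(k + 2) = (-⅛ + a)/(2 + k))
(6 + 4*(-5)) + (-54 - 66)*X(13, 10) = (6 + 4*(-5)) + (-54 - 66)*((-⅛ + 10)/(2 + 13)) = (6 - 20) - 120*79/(15*8) = -14 - 8*79/8 = -14 - 120*79/120 = -14 - 79 = -93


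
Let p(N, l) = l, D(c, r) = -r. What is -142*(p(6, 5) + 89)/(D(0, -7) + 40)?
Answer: -284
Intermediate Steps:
-142*(p(6, 5) + 89)/(D(0, -7) + 40) = -142*(5 + 89)/(-1*(-7) + 40) = -13348/(7 + 40) = -13348/47 = -142*2 = -284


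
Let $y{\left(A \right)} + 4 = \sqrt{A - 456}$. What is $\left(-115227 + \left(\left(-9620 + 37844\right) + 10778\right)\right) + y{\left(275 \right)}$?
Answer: $-76229 + i \sqrt{181} \approx -76229.0 + 13.454 i$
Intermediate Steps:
$y{\left(A \right)} = -4 + \sqrt{-456 + A}$ ($y{\left(A \right)} = -4 + \sqrt{A - 456} = -4 + \sqrt{-456 + A}$)
$\left(-115227 + \left(\left(-9620 + 37844\right) + 10778\right)\right) + y{\left(275 \right)} = \left(-115227 + \left(\left(-9620 + 37844\right) + 10778\right)\right) - \left(4 - \sqrt{-456 + 275}\right) = \left(-115227 + \left(28224 + 10778\right)\right) - \left(4 - \sqrt{-181}\right) = \left(-115227 + 39002\right) - \left(4 - i \sqrt{181}\right) = -76225 - \left(4 - i \sqrt{181}\right) = -76229 + i \sqrt{181}$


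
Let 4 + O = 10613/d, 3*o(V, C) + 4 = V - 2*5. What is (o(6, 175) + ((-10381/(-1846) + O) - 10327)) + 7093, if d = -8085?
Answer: -48302319553/14924910 ≈ -3236.4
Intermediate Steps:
o(V, C) = -14/3 + V/3 (o(V, C) = -4/3 + (V - 2*5)/3 = -4/3 + (V - 10)/3 = -4/3 + (-10 + V)/3 = -4/3 + (-10/3 + V/3) = -14/3 + V/3)
O = -42953/8085 (O = -4 + 10613/(-8085) = -4 + 10613*(-1/8085) = -4 - 10613/8085 = -42953/8085 ≈ -5.3127)
(o(6, 175) + ((-10381/(-1846) + O) - 10327)) + 7093 = ((-14/3 + (⅓)*6) + ((-10381/(-1846) - 42953/8085) - 10327)) + 7093 = ((-14/3 + 2) + ((-10381*(-1/1846) - 42953/8085) - 10327)) + 7093 = (-8/3 + ((10381/1846 - 42953/8085) - 10327)) + 7093 = (-8/3 + (4639147/14924910 - 10327)) + 7093 = (-8/3 - 154124906423/14924910) + 7093 = -154164706183/14924910 + 7093 = -48302319553/14924910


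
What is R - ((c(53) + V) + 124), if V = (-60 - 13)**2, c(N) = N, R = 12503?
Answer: 6997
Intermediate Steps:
V = 5329 (V = (-73)**2 = 5329)
R - ((c(53) + V) + 124) = 12503 - ((53 + 5329) + 124) = 12503 - (5382 + 124) = 12503 - 1*5506 = 12503 - 5506 = 6997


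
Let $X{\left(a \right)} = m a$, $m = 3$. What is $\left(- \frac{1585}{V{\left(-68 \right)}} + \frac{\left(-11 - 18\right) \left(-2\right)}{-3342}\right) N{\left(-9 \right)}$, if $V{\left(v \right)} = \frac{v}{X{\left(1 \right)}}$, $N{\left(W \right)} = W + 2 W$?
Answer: $- \frac{71492697}{37876} \approx -1887.5$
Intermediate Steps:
$X{\left(a \right)} = 3 a$
$N{\left(W \right)} = 3 W$
$V{\left(v \right)} = \frac{v}{3}$ ($V{\left(v \right)} = \frac{v}{3 \cdot 1} = \frac{v}{3}$)
$\left(- \frac{1585}{V{\left(-68 \right)}} + \frac{\left(-11 - 18\right) \left(-2\right)}{-3342}\right) N{\left(-9 \right)} = \left(- \frac{1585}{\frac{1}{3} \left(-68\right)} + \frac{\left(-11 - 18\right) \left(-2\right)}{-3342}\right) 3 \left(-9\right) = \left(- \frac{1585}{- \frac{68}{3}} + \left(-29\right) \left(-2\right) \left(- \frac{1}{3342}\right)\right) \left(-27\right) = \left(\left(-1585\right) \left(- \frac{3}{68}\right) + 58 \left(- \frac{1}{3342}\right)\right) \left(-27\right) = \left(\frac{4755}{68} - \frac{29}{1671}\right) \left(-27\right) = \frac{7943633}{113628} \left(-27\right) = - \frac{71492697}{37876}$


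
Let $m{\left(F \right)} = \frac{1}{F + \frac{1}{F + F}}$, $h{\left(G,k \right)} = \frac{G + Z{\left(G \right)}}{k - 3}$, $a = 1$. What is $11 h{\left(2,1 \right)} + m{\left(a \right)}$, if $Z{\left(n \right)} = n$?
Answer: $- \frac{64}{3} \approx -21.333$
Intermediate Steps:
$h{\left(G,k \right)} = \frac{2 G}{-3 + k}$ ($h{\left(G,k \right)} = \frac{G + G}{k - 3} = \frac{2 G}{-3 + k}$)
$m{\left(F \right)} = \frac{1}{F + \frac{1}{2 F}}$
$11 h{\left(2,1 \right)} + m{\left(a \right)} = 11 \cdot 2 \cdot 2 \frac{1}{-3 + 1} + 2 \cdot 1 \frac{1}{1 + 2 \cdot 1^{2}} = 11 \cdot 2 \cdot 2 \frac{1}{-2} + 2 \cdot 1 \frac{1}{1 + 2 \cdot 1} = 11 \cdot 2 \cdot 2 \left(- \frac{1}{2}\right) + 2 \cdot 1 \frac{1}{1 + 2} = 11 \left(-2\right) + 2 \cdot 1 \cdot \frac{1}{3} = -22 + 2 \cdot 1 \cdot \frac{1}{3} = -22 + \frac{2}{3} = - \frac{64}{3}$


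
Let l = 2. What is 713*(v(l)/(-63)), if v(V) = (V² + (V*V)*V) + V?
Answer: -1426/9 ≈ -158.44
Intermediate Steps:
v(V) = V + V² + V³ (v(V) = (V² + V²*V) + V = (V² + V³) + V = V + V² + V³)
713*(v(l)/(-63)) = 713*((2*(1 + 2 + 2²))/(-63)) = 713*((2*(1 + 2 + 4))*(-1/63)) = 713*((2*7)*(-1/63)) = 713*(14*(-1/63)) = 713*(-2/9) = -1426/9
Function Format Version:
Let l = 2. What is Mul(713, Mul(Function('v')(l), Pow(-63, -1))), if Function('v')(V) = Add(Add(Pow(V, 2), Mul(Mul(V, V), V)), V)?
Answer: Rational(-1426, 9) ≈ -158.44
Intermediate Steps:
Function('v')(V) = Add(V, Pow(V, 2), Pow(V, 3)) (Function('v')(V) = Add(Add(Pow(V, 2), Mul(Pow(V, 2), V)), V) = Add(Add(Pow(V, 2), Pow(V, 3)), V) = Add(V, Pow(V, 2), Pow(V, 3)))
Mul(713, Mul(Function('v')(l), Pow(-63, -1))) = Mul(713, Mul(Mul(2, Add(1, 2, Pow(2, 2))), Pow(-63, -1))) = Mul(713, Mul(Mul(2, Add(1, 2, 4)), Rational(-1, 63))) = Mul(713, Mul(Mul(2, 7), Rational(-1, 63))) = Mul(713, Mul(14, Rational(-1, 63))) = Mul(713, Rational(-2, 9)) = Rational(-1426, 9)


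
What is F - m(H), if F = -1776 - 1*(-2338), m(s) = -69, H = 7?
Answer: 631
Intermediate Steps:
F = 562 (F = -1776 + 2338 = 562)
F - m(H) = 562 - 1*(-69) = 562 + 69 = 631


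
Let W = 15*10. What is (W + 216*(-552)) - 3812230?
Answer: -3931312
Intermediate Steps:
W = 150
(W + 216*(-552)) - 3812230 = (150 + 216*(-552)) - 3812230 = (150 - 119232) - 3812230 = -119082 - 3812230 = -3931312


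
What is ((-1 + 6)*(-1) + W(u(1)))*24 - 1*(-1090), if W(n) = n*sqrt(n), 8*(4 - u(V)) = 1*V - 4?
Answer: 970 + 105*sqrt(70)/4 ≈ 1189.6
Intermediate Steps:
u(V) = 9/2 - V/8 (u(V) = 4 - (1*V - 4)/8 = 4 - (V - 4)/8 = 4 - (-4 + V)/8 = 4 + (1/2 - V/8) = 9/2 - V/8)
W(n) = n**(3/2)
((-1 + 6)*(-1) + W(u(1)))*24 - 1*(-1090) = ((-1 + 6)*(-1) + (9/2 - 1/8*1)**(3/2))*24 - 1*(-1090) = (5*(-1) + (9/2 - 1/8)**(3/2))*24 + 1090 = (-5 + (35/8)**(3/2))*24 + 1090 = (-5 + 35*sqrt(70)/32)*24 + 1090 = (-120 + 105*sqrt(70)/4) + 1090 = 970 + 105*sqrt(70)/4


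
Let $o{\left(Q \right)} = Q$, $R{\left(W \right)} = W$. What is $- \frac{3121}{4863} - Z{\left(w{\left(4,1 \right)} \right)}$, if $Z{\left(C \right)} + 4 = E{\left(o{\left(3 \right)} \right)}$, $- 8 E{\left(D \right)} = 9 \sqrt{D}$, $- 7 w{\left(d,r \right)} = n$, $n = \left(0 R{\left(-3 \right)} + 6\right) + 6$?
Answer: $\frac{16331}{4863} + \frac{9 \sqrt{3}}{8} \approx 5.3068$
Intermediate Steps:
$n = 12$ ($n = \left(0 \left(-3\right) + 6\right) + 6 = \left(0 + 6\right) + 6 = 6 + 6 = 12$)
$w{\left(d,r \right)} = - \frac{12}{7}$ ($w{\left(d,r \right)} = \left(- \frac{1}{7}\right) 12 = - \frac{12}{7}$)
$E{\left(D \right)} = - \frac{9 \sqrt{D}}{8}$
$Z{\left(C \right)} = -4 - \frac{9 \sqrt{3}}{8}$
$- \frac{3121}{4863} - Z{\left(w{\left(4,1 \right)} \right)} = - \frac{3121}{4863} - \left(-4 - \frac{9 \sqrt{3}}{8}\right) = \left(-3121\right) \frac{1}{4863} + \left(4 + \frac{9 \sqrt{3}}{8}\right) = - \frac{3121}{4863} + \left(4 + \frac{9 \sqrt{3}}{8}\right) = \frac{16331}{4863} + \frac{9 \sqrt{3}}{8}$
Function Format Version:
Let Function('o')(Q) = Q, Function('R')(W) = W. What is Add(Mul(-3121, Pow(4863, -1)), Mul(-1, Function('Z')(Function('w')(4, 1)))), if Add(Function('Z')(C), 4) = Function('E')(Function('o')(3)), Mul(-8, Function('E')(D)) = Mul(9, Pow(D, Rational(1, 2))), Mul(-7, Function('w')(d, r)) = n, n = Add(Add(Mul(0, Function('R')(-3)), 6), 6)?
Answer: Add(Rational(16331, 4863), Mul(Rational(9, 8), Pow(3, Rational(1, 2)))) ≈ 5.3068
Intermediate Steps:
n = 12 (n = Add(Add(Mul(0, -3), 6), 6) = Add(Add(0, 6), 6) = Add(6, 6) = 12)
Function('w')(d, r) = Rational(-12, 7) (Function('w')(d, r) = Mul(Rational(-1, 7), 12) = Rational(-12, 7))
Function('E')(D) = Mul(Rational(-9, 8), Pow(D, Rational(1, 2))) (Function('E')(D) = Mul(Rational(-1, 8), Mul(9, Pow(D, Rational(1, 2)))) = Mul(Rational(-9, 8), Pow(D, Rational(1, 2))))
Function('Z')(C) = Add(-4, Mul(Rational(-9, 8), Pow(3, Rational(1, 2))))
Add(Mul(-3121, Pow(4863, -1)), Mul(-1, Function('Z')(Function('w')(4, 1)))) = Add(Mul(-3121, Pow(4863, -1)), Mul(-1, Add(-4, Mul(Rational(-9, 8), Pow(3, Rational(1, 2)))))) = Add(Mul(-3121, Rational(1, 4863)), Add(4, Mul(Rational(9, 8), Pow(3, Rational(1, 2))))) = Add(Rational(-3121, 4863), Add(4, Mul(Rational(9, 8), Pow(3, Rational(1, 2))))) = Add(Rational(16331, 4863), Mul(Rational(9, 8), Pow(3, Rational(1, 2))))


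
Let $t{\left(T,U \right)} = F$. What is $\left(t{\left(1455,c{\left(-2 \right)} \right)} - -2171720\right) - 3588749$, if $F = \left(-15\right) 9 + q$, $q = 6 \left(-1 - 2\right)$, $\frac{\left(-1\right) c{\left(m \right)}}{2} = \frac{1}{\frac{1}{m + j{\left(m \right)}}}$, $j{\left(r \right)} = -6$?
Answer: $-1417182$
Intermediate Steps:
$c{\left(m \right)} = 12 - 2 m$ ($c{\left(m \right)} = - \frac{2}{\frac{1}{m - 6}} = - \frac{2}{\frac{1}{-6 + m}} = - 2 \left(-6 + m\right) = 12 - 2 m$)
$q = -18$ ($q = 6 \left(-3\right) = -18$)
$F = -153$ ($F = \left(-15\right) 9 - 18 = -135 - 18 = -153$)
$t{\left(T,U \right)} = -153$
$\left(t{\left(1455,c{\left(-2 \right)} \right)} - -2171720\right) - 3588749 = \left(-153 - -2171720\right) - 3588749 = \left(-153 + 2171720\right) - 3588749 = 2171567 - 3588749 = -1417182$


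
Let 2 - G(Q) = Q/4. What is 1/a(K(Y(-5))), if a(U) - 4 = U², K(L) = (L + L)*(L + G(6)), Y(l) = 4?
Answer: 1/1300 ≈ 0.00076923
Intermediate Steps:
G(Q) = 2 - Q/4
K(L) = 2*L*(½ + L) (K(L) = (L + L)*(L + (2 - ¼*6)) = (2*L)*(L + (2 - 3/2)) = (2*L)*(L + ½) = (2*L)*(½ + L) = 2*L*(½ + L))
a(U) = 4 + U²
1/a(K(Y(-5))) = 1/(4 + (4*(1 + 2*4))²) = 1/(4 + (4*(1 + 8))²) = 1/(4 + (4*9)²) = 1/(4 + 36²) = 1/(4 + 1296) = 1/1300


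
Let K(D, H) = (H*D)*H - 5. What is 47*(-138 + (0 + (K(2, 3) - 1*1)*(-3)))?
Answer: -8178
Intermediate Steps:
K(D, H) = -5 + D*H² (K(D, H) = (D*H)*H - 5 = D*H² - 5 = -5 + D*H²)
47*(-138 + (0 + (K(2, 3) - 1*1)*(-3))) = 47*(-138 + (0 + ((-5 + 2*3²) - 1*1)*(-3))) = 47*(-138 + (0 + ((-5 + 2*9) - 1)*(-3))) = 47*(-138 + (0 + ((-5 + 18) - 1)*(-3))) = 47*(-138 + (0 + (13 - 1)*(-3))) = 47*(-138 + (0 + 12*(-3))) = 47*(-138 + (0 - 36)) = 47*(-138 - 36) = 47*(-174) = -8178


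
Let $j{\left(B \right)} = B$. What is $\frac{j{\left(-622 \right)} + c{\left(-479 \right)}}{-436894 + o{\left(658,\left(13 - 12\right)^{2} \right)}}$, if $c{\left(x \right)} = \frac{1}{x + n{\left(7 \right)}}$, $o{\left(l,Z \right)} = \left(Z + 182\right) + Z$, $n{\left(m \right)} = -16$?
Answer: $\frac{307891}{216171450} \approx 0.0014243$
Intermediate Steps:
$o{\left(l,Z \right)} = 182 + 2 Z$ ($o{\left(l,Z \right)} = \left(182 + Z\right) + Z = 182 + 2 Z$)
$c{\left(x \right)} = \frac{1}{-16 + x}$ ($c{\left(x \right)} = \frac{1}{x - 16} = \frac{1}{-16 + x}$)
$\frac{j{\left(-622 \right)} + c{\left(-479 \right)}}{-436894 + o{\left(658,\left(13 - 12\right)^{2} \right)}} = \frac{-622 + \frac{1}{-16 - 479}}{-436894 + \left(182 + 2 \left(13 - 12\right)^{2}\right)} = \frac{-622 + \frac{1}{-495}}{-436894 + \left(182 + 2 \cdot 1^{2}\right)} = \frac{-622 - \frac{1}{495}}{-436894 + \left(182 + 2 \cdot 1\right)} = - \frac{307891}{495 \left(-436894 + \left(182 + 2\right)\right)} = - \frac{307891}{495 \left(-436894 + 184\right)} = - \frac{307891}{495 \left(-436710\right)} = \left(- \frac{307891}{495}\right) \left(- \frac{1}{436710}\right) = \frac{307891}{216171450}$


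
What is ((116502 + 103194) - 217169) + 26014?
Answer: 28541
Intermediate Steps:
((116502 + 103194) - 217169) + 26014 = (219696 - 217169) + 26014 = 2527 + 26014 = 28541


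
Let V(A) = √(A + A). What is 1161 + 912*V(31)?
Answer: 1161 + 912*√62 ≈ 8342.1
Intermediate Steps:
V(A) = √2*√A (V(A) = √(2*A) = √2*√A)
1161 + 912*V(31) = 1161 + 912*(√2*√31) = 1161 + 912*√62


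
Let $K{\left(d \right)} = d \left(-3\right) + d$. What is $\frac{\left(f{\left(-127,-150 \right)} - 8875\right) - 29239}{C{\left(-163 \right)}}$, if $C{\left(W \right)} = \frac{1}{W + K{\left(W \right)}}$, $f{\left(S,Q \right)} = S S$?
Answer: $-3583555$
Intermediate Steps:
$K{\left(d \right)} = - 2 d$ ($K{\left(d \right)} = - 3 d + d = - 2 d$)
$f{\left(S,Q \right)} = S^{2}$
$C{\left(W \right)} = - \frac{1}{W}$ ($C{\left(W \right)} = \frac{1}{W - 2 W} = \frac{1}{\left(-1\right) W} = - \frac{1}{W}$)
$\frac{\left(f{\left(-127,-150 \right)} - 8875\right) - 29239}{C{\left(-163 \right)}} = \frac{\left(\left(-127\right)^{2} - 8875\right) - 29239}{\left(-1\right) \frac{1}{-163}} = \frac{\left(16129 - 8875\right) - 29239}{\left(-1\right) \left(- \frac{1}{163}\right)} = \left(7254 - 29239\right) \frac{1}{\frac{1}{163}} = \left(-21985\right) 163 = -3583555$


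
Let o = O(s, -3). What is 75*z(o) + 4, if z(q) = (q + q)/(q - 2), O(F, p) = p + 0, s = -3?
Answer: 94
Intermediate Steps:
O(F, p) = p
o = -3
z(q) = 2*q/(-2 + q) (z(q) = (2*q)/(-2 + q) = 2*q/(-2 + q))
75*z(o) + 4 = 75*(2*(-3)/(-2 - 3)) + 4 = 75*(2*(-3)/(-5)) + 4 = 75*(2*(-3)*(-1/5)) + 4 = 75*(6/5) + 4 = 90 + 4 = 94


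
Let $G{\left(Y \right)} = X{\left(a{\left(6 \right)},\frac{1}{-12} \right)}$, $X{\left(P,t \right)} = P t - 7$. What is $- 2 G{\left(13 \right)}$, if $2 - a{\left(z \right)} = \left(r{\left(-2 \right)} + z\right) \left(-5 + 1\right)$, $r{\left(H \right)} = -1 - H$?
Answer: $19$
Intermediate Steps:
$a{\left(z \right)} = 6 + 4 z$ ($a{\left(z \right)} = 2 - \left(\left(-1 - -2\right) + z\right) \left(-5 + 1\right) = 2 - \left(\left(-1 + 2\right) + z\right) \left(-4\right) = 2 - \left(1 + z\right) \left(-4\right) = 2 - \left(-4 - 4 z\right) = 2 + \left(4 + 4 z\right) = 6 + 4 z$)
$X{\left(P,t \right)} = -7 + P t$
$G{\left(Y \right)} = - \frac{19}{2}$ ($G{\left(Y \right)} = -7 + \frac{6 + 4 \cdot 6}{-12} = -7 + \left(6 + 24\right) \left(- \frac{1}{12}\right) = -7 + 30 \left(- \frac{1}{12}\right) = -7 - \frac{5}{2} = - \frac{19}{2}$)
$- 2 G{\left(13 \right)} = \left(-2\right) \left(- \frac{19}{2}\right) = 19$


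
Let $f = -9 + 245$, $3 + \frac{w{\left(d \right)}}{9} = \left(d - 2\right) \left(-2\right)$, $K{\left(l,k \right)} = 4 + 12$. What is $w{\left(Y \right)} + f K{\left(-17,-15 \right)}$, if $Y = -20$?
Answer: $4145$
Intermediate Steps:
$K{\left(l,k \right)} = 16$
$w{\left(d \right)} = 9 - 18 d$ ($w{\left(d \right)} = -27 + 9 \left(d - 2\right) \left(-2\right) = -27 + 9 \left(-2 + d\right) \left(-2\right) = -27 + 9 \left(4 - 2 d\right) = -27 - \left(-36 + 18 d\right) = 9 - 18 d$)
$f = 236$
$w{\left(Y \right)} + f K{\left(-17,-15 \right)} = \left(9 - -360\right) + 236 \cdot 16 = \left(9 + 360\right) + 3776 = 369 + 3776 = 4145$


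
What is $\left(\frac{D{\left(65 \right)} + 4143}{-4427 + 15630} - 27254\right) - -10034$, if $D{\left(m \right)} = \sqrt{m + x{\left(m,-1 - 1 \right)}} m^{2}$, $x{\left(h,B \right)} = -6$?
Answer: $- \frac{192911517}{11203} + \frac{4225 \sqrt{59}}{11203} \approx -17217.0$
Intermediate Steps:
$D{\left(m \right)} = m^{2} \sqrt{-6 + m}$ ($D{\left(m \right)} = \sqrt{m - 6} m^{2} = \sqrt{-6 + m} m^{2} = m^{2} \sqrt{-6 + m}$)
$\left(\frac{D{\left(65 \right)} + 4143}{-4427 + 15630} - 27254\right) - -10034 = \left(\frac{65^{2} \sqrt{-6 + 65} + 4143}{-4427 + 15630} - 27254\right) - -10034 = \left(\frac{4225 \sqrt{59} + 4143}{11203} - 27254\right) + 10034 = \left(\left(4143 + 4225 \sqrt{59}\right) \frac{1}{11203} - 27254\right) + 10034 = \left(\left(\frac{4143}{11203} + \frac{4225 \sqrt{59}}{11203}\right) - 27254\right) + 10034 = \left(- \frac{305322419}{11203} + \frac{4225 \sqrt{59}}{11203}\right) + 10034 = - \frac{192911517}{11203} + \frac{4225 \sqrt{59}}{11203}$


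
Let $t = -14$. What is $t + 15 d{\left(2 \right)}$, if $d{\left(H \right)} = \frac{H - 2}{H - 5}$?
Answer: $-14$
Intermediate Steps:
$d{\left(H \right)} = \frac{-2 + H}{-5 + H}$
$t + 15 d{\left(2 \right)} = -14 + 15 \frac{-2 + 2}{-5 + 2} = -14 + 15 \frac{1}{-3} \cdot 0 = -14 + 15 \left(\left(- \frac{1}{3}\right) 0\right) = -14 + 15 \cdot 0 = -14 + 0 = -14$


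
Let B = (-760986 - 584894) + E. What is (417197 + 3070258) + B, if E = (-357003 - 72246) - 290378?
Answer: 1421948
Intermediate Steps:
E = -719627 (E = -429249 - 290378 = -719627)
B = -2065507 (B = (-760986 - 584894) - 719627 = -1345880 - 719627 = -2065507)
(417197 + 3070258) + B = (417197 + 3070258) - 2065507 = 3487455 - 2065507 = 1421948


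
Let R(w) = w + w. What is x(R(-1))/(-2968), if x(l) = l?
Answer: 1/1484 ≈ 0.00067385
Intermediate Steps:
R(w) = 2*w
x(R(-1))/(-2968) = (2*(-1))/(-2968) = -2*(-1/2968) = 1/1484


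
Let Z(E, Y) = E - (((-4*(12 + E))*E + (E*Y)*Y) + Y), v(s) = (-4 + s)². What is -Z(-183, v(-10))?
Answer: -7154921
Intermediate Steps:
Z(E, Y) = E - Y - E*Y² - E*(-48 - 4*E) (Z(E, Y) = E - (((-48 - 4*E)*E + E*Y²) + Y) = E - ((E*(-48 - 4*E) + E*Y²) + Y) = E - ((E*Y² + E*(-48 - 4*E)) + Y) = E - (Y + E*Y² + E*(-48 - 4*E)) = E + (-Y - E*Y² - E*(-48 - 4*E)) = E - Y - E*Y² - E*(-48 - 4*E))
-Z(-183, v(-10)) = -(-(-4 - 10)² + 4*(-183)² + 49*(-183) - 1*(-183)*((-4 - 10)²)²) = -(-1*(-14)² + 4*33489 - 8967 - 1*(-183)*((-14)²)²) = -(-1*196 + 133956 - 8967 - 1*(-183)*196²) = -(-196 + 133956 - 8967 - 1*(-183)*38416) = -(-196 + 133956 - 8967 + 7030128) = -1*7154921 = -7154921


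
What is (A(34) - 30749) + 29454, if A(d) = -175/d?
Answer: -44205/34 ≈ -1300.1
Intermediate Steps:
(A(34) - 30749) + 29454 = (-175/34 - 30749) + 29454 = -1045641/34 + 29454 = -44205/34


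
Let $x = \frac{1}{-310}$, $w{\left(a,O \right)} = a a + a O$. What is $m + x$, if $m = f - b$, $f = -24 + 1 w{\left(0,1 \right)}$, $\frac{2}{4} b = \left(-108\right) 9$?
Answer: $\frac{595199}{310} \approx 1920.0$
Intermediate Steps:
$w{\left(a,O \right)} = a^{2} + O a$
$b = -1944$ ($b = 2 \left(\left(-108\right) 9\right) = 2 \left(-972\right) = -1944$)
$f = -24$ ($f = -24 + 1 \cdot 0 \left(1 + 0\right) = -24 + 1 \cdot 0 \cdot 1 = -24 + 1 \cdot 0 = -24 + 0 = -24$)
$x = - \frac{1}{310} \approx -0.0032258$
$m = 1920$ ($m = -24 - -1944 = -24 + 1944 = 1920$)
$m + x = 1920 - \frac{1}{310} = \frac{595199}{310}$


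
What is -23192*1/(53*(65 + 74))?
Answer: -23192/7367 ≈ -3.1481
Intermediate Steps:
-23192*1/(53*(65 + 74)) = -23192/(139*53) = -23192/7367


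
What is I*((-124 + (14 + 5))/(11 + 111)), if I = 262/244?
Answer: -13755/14884 ≈ -0.92415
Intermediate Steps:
I = 131/122 (I = 262*(1/244) = 131/122 ≈ 1.0738)
I*((-124 + (14 + 5))/(11 + 111)) = 131*((-124 + (14 + 5))/(11 + 111))/122 = 131*((-124 + 19)/122)/122 = 131*(-105*1/122)/122 = (131/122)*(-105/122) = -13755/14884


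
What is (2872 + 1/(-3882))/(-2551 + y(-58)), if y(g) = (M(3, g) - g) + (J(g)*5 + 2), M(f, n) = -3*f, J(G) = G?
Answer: -11149103/10830780 ≈ -1.0294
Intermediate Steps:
y(g) = -7 + 4*g (y(g) = (-3*3 - g) + (g*5 + 2) = (-9 - g) + (5*g + 2) = (-9 - g) + (2 + 5*g) = -7 + 4*g)
(2872 + 1/(-3882))/(-2551 + y(-58)) = (2872 + 1/(-3882))/(-2551 + (-7 + 4*(-58))) = (2872 - 1/3882)/(-2551 + (-7 - 232)) = 11149103/(3882*(-2551 - 239)) = (11149103/3882)/(-2790) = (11149103/3882)*(-1/2790) = -11149103/10830780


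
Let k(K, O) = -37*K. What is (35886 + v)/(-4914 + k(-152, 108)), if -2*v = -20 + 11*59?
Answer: 71143/1420 ≈ 50.101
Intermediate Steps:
v = -629/2 (v = -(-20 + 11*59)/2 = -(-20 + 649)/2 = -½*629 = -629/2 ≈ -314.50)
(35886 + v)/(-4914 + k(-152, 108)) = (35886 - 629/2)/(-4914 - 37*(-152)) = 71143/(2*(-4914 + 5624)) = (71143/2)/710 = (71143/2)*(1/710) = 71143/1420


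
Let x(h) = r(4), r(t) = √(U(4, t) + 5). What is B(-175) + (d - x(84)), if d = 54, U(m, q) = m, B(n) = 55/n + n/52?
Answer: 86123/1820 ≈ 47.320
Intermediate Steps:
B(n) = 55/n + n/52 (B(n) = 55/n + n*(1/52) = 55/n + n/52)
r(t) = 3 (r(t) = √(4 + 5) = √9 = 3)
x(h) = 3
B(-175) + (d - x(84)) = (55/(-175) + (1/52)*(-175)) + (54 - 1*3) = (55*(-1/175) - 175/52) + (54 - 3) = (-11/35 - 175/52) + 51 = -6697/1820 + 51 = 86123/1820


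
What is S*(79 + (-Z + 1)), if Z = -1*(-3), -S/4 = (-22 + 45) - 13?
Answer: -3080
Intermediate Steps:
S = -40 (S = -4*((-22 + 45) - 13) = -4*(23 - 13) = -4*10 = -40)
Z = 3
S*(79 + (-Z + 1)) = -40*(79 + (-1*3 + 1)) = -40*(79 + (-3 + 1)) = -40*(79 - 2) = -40*77 = -3080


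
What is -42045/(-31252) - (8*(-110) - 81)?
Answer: 30075217/31252 ≈ 962.35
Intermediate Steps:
-42045/(-31252) - (8*(-110) - 81) = -42045*(-1/31252) - (-880 - 81) = 42045/31252 - 1*(-961) = 42045/31252 + 961 = 30075217/31252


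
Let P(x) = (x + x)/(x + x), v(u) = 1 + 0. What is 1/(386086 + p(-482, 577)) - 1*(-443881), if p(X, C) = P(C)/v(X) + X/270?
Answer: 23135745317159/52121504 ≈ 4.4388e+5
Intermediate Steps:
v(u) = 1
P(x) = 1 (P(x) = (2*x)/((2*x)) = (2*x)*(1/(2*x)) = 1)
p(X, C) = 1 + X/270 (p(X, C) = 1/1 + X/270 = 1*1 + X*(1/270) = 1 + X/270)
1/(386086 + p(-482, 577)) - 1*(-443881) = 1/(386086 + (1 + (1/270)*(-482))) - 1*(-443881) = 1/(386086 + (1 - 241/135)) + 443881 = 1/(386086 - 106/135) + 443881 = 1/(52121504/135) + 443881 = 135/52121504 + 443881 = 23135745317159/52121504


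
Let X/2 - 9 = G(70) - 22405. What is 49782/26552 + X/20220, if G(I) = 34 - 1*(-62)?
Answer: -4440679/13422036 ≈ -0.33085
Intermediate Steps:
G(I) = 96 (G(I) = 34 + 62 = 96)
X = -44600 (X = 18 + 2*(96 - 22405) = 18 + 2*(-22309) = 18 - 44618 = -44600)
49782/26552 + X/20220 = 49782/26552 - 44600/20220 = 49782*(1/26552) - 44600*1/20220 = 24891/13276 - 2230/1011 = -4440679/13422036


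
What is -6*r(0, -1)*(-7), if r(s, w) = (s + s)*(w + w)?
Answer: 0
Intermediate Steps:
r(s, w) = 4*s*w (r(s, w) = (2*s)*(2*w) = 4*s*w)
-6*r(0, -1)*(-7) = -24*0*(-1)*(-7) = -6*0*(-7) = 0*(-7) = 0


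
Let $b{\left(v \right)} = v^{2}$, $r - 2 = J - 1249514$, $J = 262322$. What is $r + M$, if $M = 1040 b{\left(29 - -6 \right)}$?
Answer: $286810$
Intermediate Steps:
$r = -987190$ ($r = 2 + \left(262322 - 1249514\right) = 2 - 987192 = -987190$)
$M = 1274000$ ($M = 1040 \left(29 - -6\right)^{2} = 1040 \left(29 + 6\right)^{2} = 1040 \cdot 35^{2} = 1040 \cdot 1225 = 1274000$)
$r + M = -987190 + 1274000 = 286810$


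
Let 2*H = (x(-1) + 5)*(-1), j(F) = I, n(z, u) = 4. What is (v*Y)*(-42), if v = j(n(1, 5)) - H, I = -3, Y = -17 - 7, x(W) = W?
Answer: -1008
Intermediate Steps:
Y = -24
j(F) = -3
H = -2 (H = ((-1 + 5)*(-1))/2 = (4*(-1))/2 = (½)*(-4) = -2)
v = -1 (v = -3 - 1*(-2) = -3 + 2 = -1)
(v*Y)*(-42) = -1*(-24)*(-42) = 24*(-42) = -1008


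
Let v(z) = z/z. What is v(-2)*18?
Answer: 18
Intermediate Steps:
v(z) = 1
v(-2)*18 = 1*18 = 18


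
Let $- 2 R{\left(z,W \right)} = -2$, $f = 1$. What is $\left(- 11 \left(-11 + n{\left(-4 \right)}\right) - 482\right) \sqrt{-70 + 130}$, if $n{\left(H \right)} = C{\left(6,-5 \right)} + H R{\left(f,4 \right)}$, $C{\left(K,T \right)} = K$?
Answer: $- 766 \sqrt{15} \approx -2966.7$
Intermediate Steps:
$R{\left(z,W \right)} = 1$ ($R{\left(z,W \right)} = \left(- \frac{1}{2}\right) \left(-2\right) = 1$)
$n{\left(H \right)} = 6 + H$ ($n{\left(H \right)} = 6 + H 1 = 6 + H$)
$\left(- 11 \left(-11 + n{\left(-4 \right)}\right) - 482\right) \sqrt{-70 + 130} = \left(- 11 \left(-11 + \left(6 - 4\right)\right) - 482\right) \sqrt{-70 + 130} = \left(- 11 \left(-11 + 2\right) - 482\right) \sqrt{60} = \left(\left(-11\right) \left(-9\right) - 482\right) 2 \sqrt{15} = \left(99 - 482\right) 2 \sqrt{15} = - 383 \cdot 2 \sqrt{15} = - 766 \sqrt{15}$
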